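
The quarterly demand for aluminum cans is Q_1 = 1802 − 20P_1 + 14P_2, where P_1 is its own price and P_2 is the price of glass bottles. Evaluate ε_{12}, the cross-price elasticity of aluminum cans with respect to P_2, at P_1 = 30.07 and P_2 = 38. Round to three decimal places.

0.307

At P_1 = 30.07 and P_2 = 38: Q_1 = 1732.6.
∂Q_1/∂P_2 = 14.
ε = (∂Q_1/∂P_2)(P_2/Q_1) = 14 × (38/1732.6) ≈ 0.307.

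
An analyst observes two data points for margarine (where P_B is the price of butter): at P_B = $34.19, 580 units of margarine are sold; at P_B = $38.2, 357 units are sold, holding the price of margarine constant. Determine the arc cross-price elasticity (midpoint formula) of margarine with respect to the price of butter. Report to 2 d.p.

ΔQ_A = 357 − 580 = -223; ΔP_B = 38.2 − 34.19 = 4.01.
Midpoints: Q̄_A = 468.5, P̄_B = 36.20.
ε = (ΔQ_A/Q̄_A)/(ΔP_B/P̄_B) = (-223/468.5)/(4.01/36.20) ≈ -4.30.
ε < 0: margarine and butter are complements.

-4.30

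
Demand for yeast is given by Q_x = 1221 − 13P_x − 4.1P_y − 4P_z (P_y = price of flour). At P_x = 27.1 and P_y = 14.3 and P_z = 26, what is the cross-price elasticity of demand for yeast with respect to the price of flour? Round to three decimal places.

At P_x = 27.1 and P_y = 14.3 and P_z = 26: Q_x = 706.07.
∂Q_x/∂P_y = -4.1.
ε = (∂Q_x/∂P_y)(P_y/Q_x) = -4.1 × (14.3/706.07) ≈ -0.083.

-0.083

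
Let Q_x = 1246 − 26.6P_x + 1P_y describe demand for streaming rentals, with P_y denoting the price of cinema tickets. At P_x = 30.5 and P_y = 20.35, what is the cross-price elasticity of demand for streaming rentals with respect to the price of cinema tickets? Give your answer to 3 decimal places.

0.045

At P_x = 30.5 and P_y = 20.35: Q_x = 455.05.
∂Q_x/∂P_y = 1.
ε = (∂Q_x/∂P_y)(P_y/Q_x) = 1 × (20.35/455.05) ≈ 0.045.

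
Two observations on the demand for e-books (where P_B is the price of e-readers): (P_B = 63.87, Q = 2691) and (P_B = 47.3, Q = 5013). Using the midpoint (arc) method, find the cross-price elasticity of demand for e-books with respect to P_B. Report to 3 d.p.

ΔQ_A = 5013 − 2691 = 2322; ΔP_B = 47.3 − 63.87 = -16.57.
Midpoints: Q̄_A = 3852.0, P̄_B = 55.58.
ε = (ΔQ_A/Q̄_A)/(ΔP_B/P̄_B) = (2322/3852.0)/(-16.57/55.58) ≈ -2.022.
ε < 0: e-books and e-readers are complements.

-2.022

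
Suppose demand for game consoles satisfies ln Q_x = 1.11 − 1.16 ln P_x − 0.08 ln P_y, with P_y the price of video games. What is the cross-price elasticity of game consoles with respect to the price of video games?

In a log-linear (constant-elasticity) demand function, the coefficient on ln P_y is the cross-price elasticity.
ε = -0.08. Negative, so game consoles and video games are complements.

-0.08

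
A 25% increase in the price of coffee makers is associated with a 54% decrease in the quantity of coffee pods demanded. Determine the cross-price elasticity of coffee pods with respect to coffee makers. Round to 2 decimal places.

ε = (%ΔQ of coffee pods) / (%ΔP of coffee makers) = (-54%) / (25%) ≈ -2.16.
Negative cross-price elasticity: complements.

-2.16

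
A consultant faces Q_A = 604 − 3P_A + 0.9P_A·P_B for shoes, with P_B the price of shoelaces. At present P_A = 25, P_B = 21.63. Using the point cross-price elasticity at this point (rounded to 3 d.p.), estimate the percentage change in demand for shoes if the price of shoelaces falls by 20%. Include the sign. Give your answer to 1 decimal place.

-9.6%

At P_A = 25, P_B = 21.63: Q_A = 1015.675.
∂Q_A/∂P_B = 0.9P_A = 22.5000.
ε = (∂Q_A/∂P_B)(P_B/Q_A) = 22.5000 × 21.63/1015.675 ≈ 0.479.
%ΔQ_A ≈ ε × %ΔP_B = 0.479 × (-20%) = -9.6%.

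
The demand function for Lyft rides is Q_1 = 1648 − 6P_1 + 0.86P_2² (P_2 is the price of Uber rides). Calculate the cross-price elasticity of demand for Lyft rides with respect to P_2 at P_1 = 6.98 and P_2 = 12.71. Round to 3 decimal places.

0.159

At P_1 = 6.98 and P_2 = 12.71: Q_1 = 1745.048.
∂Q_1/∂P_2 = 1.72P_2 = 1.72(12.71) = 21.8612.
ε = (∂Q_1/∂P_2)(P_2/Q_1) = 21.8612 × (12.71/1745.048) ≈ 0.159.
ε > 0: substitutes.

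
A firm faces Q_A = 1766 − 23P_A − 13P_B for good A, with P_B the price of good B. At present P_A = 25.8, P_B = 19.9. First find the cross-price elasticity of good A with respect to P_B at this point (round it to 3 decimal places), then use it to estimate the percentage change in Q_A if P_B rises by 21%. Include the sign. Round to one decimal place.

At P_A = 25.8, P_B = 19.9: Q_A = 913.9.
∂Q_A/∂P_B = -13.
ε = (∂Q_A/∂P_B)(P_B/Q_A) = -13.0000 × 19.9/913.9 ≈ -0.283.
%ΔQ_A ≈ ε × %ΔP_B = -0.283 × (21%) = -5.9%.

-5.9%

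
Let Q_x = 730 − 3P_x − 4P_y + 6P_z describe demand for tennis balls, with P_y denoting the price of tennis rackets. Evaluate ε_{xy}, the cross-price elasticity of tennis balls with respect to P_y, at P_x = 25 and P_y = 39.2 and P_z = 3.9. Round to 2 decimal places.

-0.30

At P_x = 25 and P_y = 39.2 and P_z = 3.9: Q_x = 521.6.
∂Q_x/∂P_y = -4.
ε = (∂Q_x/∂P_y)(P_y/Q_x) = -4 × (39.2/521.6) ≈ -0.30.
Since ε < 0, tennis balls and tennis rackets are complements.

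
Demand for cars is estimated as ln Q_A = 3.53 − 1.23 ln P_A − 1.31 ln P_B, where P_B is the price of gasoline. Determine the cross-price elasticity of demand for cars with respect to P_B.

-1.31

In a log-linear (constant-elasticity) demand function, the coefficient on ln P_B is the cross-price elasticity.
ε = -1.31. Negative, so cars and gasoline are complements.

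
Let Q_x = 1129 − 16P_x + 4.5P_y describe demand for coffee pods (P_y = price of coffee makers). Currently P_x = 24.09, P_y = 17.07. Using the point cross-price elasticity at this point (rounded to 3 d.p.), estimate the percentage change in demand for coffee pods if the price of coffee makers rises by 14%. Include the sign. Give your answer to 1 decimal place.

At P_x = 24.09, P_y = 17.07: Q_x = 820.375.
∂Q_x/∂P_y = 4.5.
ε = (∂Q_x/∂P_y)(P_y/Q_x) = 4.5000 × 17.07/820.375 ≈ 0.094.
%ΔQ_x ≈ ε × %ΔP_y = 0.094 × (14%) = 1.3%.

1.3%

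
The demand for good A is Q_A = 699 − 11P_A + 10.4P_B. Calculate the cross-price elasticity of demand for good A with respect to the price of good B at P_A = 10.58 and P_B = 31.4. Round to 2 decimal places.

At P_A = 10.58 and P_B = 31.4: Q_A = 909.18.
∂Q_A/∂P_B = 10.4.
ε = (∂Q_A/∂P_B)(P_B/Q_A) = 10.4 × (31.4/909.18) ≈ 0.36.

0.36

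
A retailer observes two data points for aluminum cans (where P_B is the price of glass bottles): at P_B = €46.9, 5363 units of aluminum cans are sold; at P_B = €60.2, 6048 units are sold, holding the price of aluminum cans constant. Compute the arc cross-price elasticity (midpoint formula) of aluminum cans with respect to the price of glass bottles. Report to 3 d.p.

ΔQ_A = 6048 − 5363 = 685; ΔP_B = 60.2 − 46.9 = 13.3.
Midpoints: Q̄_A = 5705.5, P̄_B = 53.55.
ε = (ΔQ_A/Q̄_A)/(ΔP_B/P̄_B) = (685/5705.5)/(13.3/53.55) ≈ 0.483.
ε > 0: aluminum cans and glass bottles are substitutes.

0.483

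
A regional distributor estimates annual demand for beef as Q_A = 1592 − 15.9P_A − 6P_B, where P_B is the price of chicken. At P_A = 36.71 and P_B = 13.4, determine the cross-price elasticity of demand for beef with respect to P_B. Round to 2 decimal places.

At P_A = 36.71 and P_B = 13.4: Q_A = 927.911.
∂Q_A/∂P_B = -6.
ε = (∂Q_A/∂P_B)(P_B/Q_A) = -6 × (13.4/927.911) ≈ -0.09.

-0.09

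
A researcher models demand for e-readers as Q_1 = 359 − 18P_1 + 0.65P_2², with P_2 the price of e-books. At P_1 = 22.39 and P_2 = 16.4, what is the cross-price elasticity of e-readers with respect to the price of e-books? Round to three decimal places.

At P_1 = 22.39 and P_2 = 16.4: Q_1 = 130.804.
∂Q_1/∂P_2 = 1.3P_2 = 1.3(16.4) = 21.3200.
ε = (∂Q_1/∂P_2)(P_2/Q_1) = 21.3200 × (16.4/130.804) ≈ 2.673.

2.673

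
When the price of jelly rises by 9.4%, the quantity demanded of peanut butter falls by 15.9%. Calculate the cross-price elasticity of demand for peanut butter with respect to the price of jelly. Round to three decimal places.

ε = (%ΔQ of peanut butter) / (%ΔP of jelly) = (-15.9%) / (9.4%) ≈ -1.691.
Negative cross-price elasticity: complements.

-1.691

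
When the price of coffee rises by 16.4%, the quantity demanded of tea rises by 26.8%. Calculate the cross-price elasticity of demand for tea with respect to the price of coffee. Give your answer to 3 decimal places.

1.634

ε = (%ΔQ of tea) / (%ΔP of coffee) = (26.8%) / (16.4%) ≈ 1.634.
Positive cross-price elasticity: substitutes.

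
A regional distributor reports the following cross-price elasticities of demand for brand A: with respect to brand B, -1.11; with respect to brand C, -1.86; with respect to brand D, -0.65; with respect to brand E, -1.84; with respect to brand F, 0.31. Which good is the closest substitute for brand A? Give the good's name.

brand F

Substitutes have ε > 0. Among the positive values, 0.31 (brand F) is largest.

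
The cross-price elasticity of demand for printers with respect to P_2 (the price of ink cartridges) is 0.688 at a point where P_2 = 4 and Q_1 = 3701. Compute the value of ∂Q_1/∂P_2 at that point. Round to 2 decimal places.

636.57

ε = (∂Q_1/∂P_2)·(P_2/Q_1) ⇒ ∂Q_1/∂P_2 = ε·Q_1/P_2 = 0.688 × 3701/4 ≈ 636.57.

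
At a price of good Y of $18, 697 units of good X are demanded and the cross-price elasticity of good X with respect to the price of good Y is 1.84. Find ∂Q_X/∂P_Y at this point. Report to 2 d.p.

ε = (∂Q_X/∂P_Y)·(P_Y/Q_X) ⇒ ∂Q_X/∂P_Y = ε·Q_X/P_Y = 1.84 × 697/18 ≈ 71.25.

71.25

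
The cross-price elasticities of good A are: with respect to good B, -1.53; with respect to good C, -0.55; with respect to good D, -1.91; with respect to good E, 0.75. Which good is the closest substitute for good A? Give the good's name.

good E

Substitutes have ε > 0. Among the positive values, 0.75 (good E) is largest.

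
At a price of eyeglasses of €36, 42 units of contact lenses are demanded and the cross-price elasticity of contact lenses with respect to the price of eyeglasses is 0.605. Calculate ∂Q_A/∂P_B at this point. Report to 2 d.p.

0.71

ε = (∂Q_A/∂P_B)·(P_B/Q_A) ⇒ ∂Q_A/∂P_B = ε·Q_A/P_B = 0.605 × 42/36 ≈ 0.71.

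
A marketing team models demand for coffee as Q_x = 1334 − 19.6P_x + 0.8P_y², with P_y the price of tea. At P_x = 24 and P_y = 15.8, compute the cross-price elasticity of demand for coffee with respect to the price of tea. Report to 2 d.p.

0.38

At P_x = 24 and P_y = 15.8: Q_x = 1063.312.
∂Q_x/∂P_y = 1.6P_y = 1.6(15.8) = 25.2800.
ε = (∂Q_x/∂P_y)(P_y/Q_x) = 25.2800 × (15.8/1063.312) ≈ 0.38.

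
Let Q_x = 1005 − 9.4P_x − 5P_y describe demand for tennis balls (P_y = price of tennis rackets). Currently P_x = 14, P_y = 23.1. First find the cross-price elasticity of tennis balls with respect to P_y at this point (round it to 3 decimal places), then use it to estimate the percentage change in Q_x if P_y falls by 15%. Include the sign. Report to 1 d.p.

2.3%

At P_x = 14, P_y = 23.1: Q_x = 757.9.
∂Q_x/∂P_y = -5.
ε = (∂Q_x/∂P_y)(P_y/Q_x) = -5.0000 × 23.1/757.9 ≈ -0.152.
%ΔQ_x ≈ ε × %ΔP_y = -0.152 × (-15%) = 2.3%.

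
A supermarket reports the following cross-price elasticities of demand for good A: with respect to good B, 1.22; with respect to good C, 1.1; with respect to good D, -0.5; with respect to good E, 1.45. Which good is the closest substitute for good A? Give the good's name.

Substitutes have ε > 0. Among the positive values, 1.45 (good E) is largest.

good E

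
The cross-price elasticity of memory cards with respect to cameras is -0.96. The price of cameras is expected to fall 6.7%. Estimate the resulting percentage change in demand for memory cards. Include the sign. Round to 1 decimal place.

%ΔQ ≈ ε × %ΔP of cameras = -0.96 × (-6.7%) = 6.4%.

6.4%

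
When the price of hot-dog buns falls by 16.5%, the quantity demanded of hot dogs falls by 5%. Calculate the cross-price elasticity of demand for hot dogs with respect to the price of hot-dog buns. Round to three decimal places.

ε = (%ΔQ of hot dogs) / (%ΔP of hot-dog buns) = (-5%) / (-16.5%) ≈ 0.303.

0.303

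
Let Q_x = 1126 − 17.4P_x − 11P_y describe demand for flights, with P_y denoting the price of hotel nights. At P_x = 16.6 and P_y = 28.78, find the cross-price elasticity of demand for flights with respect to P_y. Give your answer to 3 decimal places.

At P_x = 16.6 and P_y = 28.78: Q_x = 520.58.
∂Q_x/∂P_y = -11.
ε = (∂Q_x/∂P_y)(P_y/Q_x) = -11 × (28.78/520.58) ≈ -0.608.
Since ε < 0, flights and hotel nights are complements.

-0.608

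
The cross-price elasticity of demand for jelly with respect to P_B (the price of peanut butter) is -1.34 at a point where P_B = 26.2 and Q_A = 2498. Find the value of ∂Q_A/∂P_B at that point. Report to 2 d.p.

ε = (∂Q_A/∂P_B)·(P_B/Q_A) ⇒ ∂Q_A/∂P_B = ε·Q_A/P_B = -1.34 × 2498/26.2 ≈ -127.76.

-127.76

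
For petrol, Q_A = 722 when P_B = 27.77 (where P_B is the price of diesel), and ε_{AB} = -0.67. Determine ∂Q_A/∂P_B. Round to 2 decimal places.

-17.42

ε = (∂Q_A/∂P_B)·(P_B/Q_A) ⇒ ∂Q_A/∂P_B = ε·Q_A/P_B = -0.67 × 722/27.77 ≈ -17.42.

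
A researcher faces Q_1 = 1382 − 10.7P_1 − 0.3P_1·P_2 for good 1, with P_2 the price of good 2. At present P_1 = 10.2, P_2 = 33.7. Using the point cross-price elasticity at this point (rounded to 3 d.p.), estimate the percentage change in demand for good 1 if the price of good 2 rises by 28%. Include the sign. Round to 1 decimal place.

-2.5%

At P_1 = 10.2, P_2 = 33.7: Q_1 = 1169.738.
∂Q_1/∂P_2 = -0.3P_1 = -3.0600.
ε = (∂Q_1/∂P_2)(P_2/Q_1) = -3.0600 × 33.7/1169.738 ≈ -0.088.
%ΔQ_1 ≈ ε × %ΔP_2 = -0.088 × (28%) = -2.5%.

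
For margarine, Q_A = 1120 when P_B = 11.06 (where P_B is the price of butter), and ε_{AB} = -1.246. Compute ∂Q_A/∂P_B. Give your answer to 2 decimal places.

ε = (∂Q_A/∂P_B)·(P_B/Q_A) ⇒ ∂Q_A/∂P_B = ε·Q_A/P_B = -1.246 × 1120/11.06 ≈ -126.18.

-126.18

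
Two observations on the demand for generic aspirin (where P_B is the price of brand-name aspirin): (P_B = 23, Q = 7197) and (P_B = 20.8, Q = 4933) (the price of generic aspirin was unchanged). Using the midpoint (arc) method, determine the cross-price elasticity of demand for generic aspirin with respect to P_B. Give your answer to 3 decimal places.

ΔQ_A = 4933 − 7197 = -2264; ΔP_B = 20.8 − 23 = -2.2.
Midpoints: Q̄_A = 6065.0, P̄_B = 21.90.
ε = (ΔQ_A/Q̄_A)/(ΔP_B/P̄_B) = (-2264/6065.0)/(-2.2/21.90) ≈ 3.716.

3.716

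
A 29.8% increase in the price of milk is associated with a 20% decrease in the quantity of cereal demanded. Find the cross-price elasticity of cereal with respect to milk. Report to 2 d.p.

ε = (%ΔQ of cereal) / (%ΔP of milk) = (-20%) / (29.8%) ≈ -0.67.

-0.67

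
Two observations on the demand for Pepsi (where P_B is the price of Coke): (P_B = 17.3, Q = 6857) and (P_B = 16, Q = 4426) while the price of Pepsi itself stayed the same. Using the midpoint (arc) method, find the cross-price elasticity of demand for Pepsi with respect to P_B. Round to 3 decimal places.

5.519

ΔQ_A = 4426 − 6857 = -2431; ΔP_B = 16 − 17.3 = -1.3.
Midpoints: Q̄_A = 5641.5, P̄_B = 16.65.
ε = (ΔQ_A/Q̄_A)/(ΔP_B/P̄_B) = (-2431/5641.5)/(-1.3/16.65) ≈ 5.519.
ε > 0: Pepsi and Coke are substitutes.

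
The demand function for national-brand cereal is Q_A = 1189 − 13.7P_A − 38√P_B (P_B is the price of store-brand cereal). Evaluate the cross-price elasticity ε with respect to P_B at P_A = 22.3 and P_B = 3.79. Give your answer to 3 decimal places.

-0.046

At P_A = 22.3 and P_B = 3.79: Q_A = 809.512.
∂Q_A/∂P_B = -38/(2√P_B) = -38/(2√3.79) = -9.7596.
ε = (∂Q_A/∂P_B)(P_B/Q_A) = -9.7596 × (3.79/809.512) ≈ -0.046.
ε < 0: complements.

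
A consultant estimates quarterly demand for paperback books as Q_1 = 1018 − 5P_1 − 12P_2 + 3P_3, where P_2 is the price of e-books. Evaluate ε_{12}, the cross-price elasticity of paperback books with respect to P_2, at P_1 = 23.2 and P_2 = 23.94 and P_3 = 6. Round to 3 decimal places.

-0.454

At P_1 = 23.2 and P_2 = 23.94 and P_3 = 6: Q_1 = 632.72.
∂Q_1/∂P_2 = -12.
ε = (∂Q_1/∂P_2)(P_2/Q_1) = -12 × (23.94/632.72) ≈ -0.454.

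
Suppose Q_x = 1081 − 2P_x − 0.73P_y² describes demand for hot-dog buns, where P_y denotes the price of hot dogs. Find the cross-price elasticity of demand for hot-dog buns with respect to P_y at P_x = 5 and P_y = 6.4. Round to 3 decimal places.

-0.057

At P_x = 5 and P_y = 6.4: Q_x = 1041.099.
∂Q_x/∂P_y = -1.46P_y = -1.46(6.4) = -9.3440.
ε = (∂Q_x/∂P_y)(P_y/Q_x) = -9.3440 × (6.4/1041.099) ≈ -0.057.
ε < 0: complements.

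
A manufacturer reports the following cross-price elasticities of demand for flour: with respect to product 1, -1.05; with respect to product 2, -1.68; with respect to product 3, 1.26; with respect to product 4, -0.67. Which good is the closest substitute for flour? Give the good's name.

product 3

Substitutes have ε > 0. Among the positive values, 1.26 (product 3) is largest.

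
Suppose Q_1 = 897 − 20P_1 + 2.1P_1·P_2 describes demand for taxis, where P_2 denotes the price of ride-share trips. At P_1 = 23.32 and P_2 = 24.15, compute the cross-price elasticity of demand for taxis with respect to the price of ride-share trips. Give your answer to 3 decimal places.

At P_1 = 23.32 and P_2 = 24.15: Q_1 = 1613.274.
∂Q_1/∂P_2 = 2.1P_1 = 2.1(23.32) = 48.9720.
ε = (∂Q_1/∂P_2)(P_2/Q_1) = 48.9720 × (24.15/1613.274) ≈ 0.733.
ε > 0: substitutes.

0.733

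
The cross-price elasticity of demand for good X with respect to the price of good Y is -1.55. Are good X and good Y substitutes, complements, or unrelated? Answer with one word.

complements

ε = -1.55 < 0, so a higher price of good Y lowers demand for good X: complements.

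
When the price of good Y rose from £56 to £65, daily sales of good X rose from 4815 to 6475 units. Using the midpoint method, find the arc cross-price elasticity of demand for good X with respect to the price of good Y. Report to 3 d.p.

ΔQ_X = 6475 − 4815 = 1660; ΔP_Y = 65 − 56 = 9.
Midpoints: Q̄_X = 5645.0, P̄_Y = 60.50.
ε = (ΔQ_X/Q̄_X)/(ΔP_Y/P̄_Y) = (1660/5645.0)/(9/60.50) ≈ 1.977.
ε > 0: good X and good Y are substitutes.

1.977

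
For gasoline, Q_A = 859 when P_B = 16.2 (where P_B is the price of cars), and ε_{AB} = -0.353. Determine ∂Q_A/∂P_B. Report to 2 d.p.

-18.72

ε = (∂Q_A/∂P_B)·(P_B/Q_A) ⇒ ∂Q_A/∂P_B = ε·Q_A/P_B = -0.353 × 859/16.2 ≈ -18.72.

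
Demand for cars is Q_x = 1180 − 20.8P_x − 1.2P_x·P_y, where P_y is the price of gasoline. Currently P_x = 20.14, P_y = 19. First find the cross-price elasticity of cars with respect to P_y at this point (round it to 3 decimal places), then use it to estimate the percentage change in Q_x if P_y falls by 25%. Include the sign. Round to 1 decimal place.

38.0%

At P_x = 20.14, P_y = 19: Q_x = 301.896.
∂Q_x/∂P_y = -1.2P_x = -24.1680.
ε = (∂Q_x/∂P_y)(P_y/Q_x) = -24.1680 × 19/301.896 ≈ -1.521.
%ΔQ_x ≈ ε × %ΔP_y = -1.521 × (-25%) = 38.0%.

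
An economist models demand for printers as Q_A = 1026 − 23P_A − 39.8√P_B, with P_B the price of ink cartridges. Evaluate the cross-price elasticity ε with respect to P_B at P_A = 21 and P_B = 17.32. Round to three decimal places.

At P_A = 21 and P_B = 17.32: Q_A = 377.363.
∂Q_A/∂P_B = -39.8/(2√P_B) = -39.8/(2√17.32) = -4.7817.
ε = (∂Q_A/∂P_B)(P_B/Q_A) = -4.7817 × (17.32/377.363) ≈ -0.219.
ε < 0: complements.

-0.219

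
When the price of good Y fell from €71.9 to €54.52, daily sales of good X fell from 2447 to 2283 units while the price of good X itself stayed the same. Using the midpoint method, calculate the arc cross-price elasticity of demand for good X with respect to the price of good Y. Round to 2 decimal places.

ΔQ_X = 2283 − 2447 = -164; ΔP_Y = 54.52 − 71.9 = -17.38.
Midpoints: Q̄_X = 2365.0, P̄_Y = 63.21.
ε = (ΔQ_X/Q̄_X)/(ΔP_Y/P̄_Y) = (-164/2365.0)/(-17.38/63.21) ≈ 0.25.

0.25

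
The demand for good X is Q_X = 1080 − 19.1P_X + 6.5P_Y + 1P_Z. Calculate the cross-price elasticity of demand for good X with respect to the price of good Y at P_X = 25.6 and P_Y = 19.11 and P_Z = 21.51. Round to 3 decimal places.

0.169

At P_X = 25.6 and P_Y = 19.11 and P_Z = 21.51: Q_X = 736.765.
∂Q_X/∂P_Y = 6.5.
ε = (∂Q_X/∂P_Y)(P_Y/Q_X) = 6.5 × (19.11/736.765) ≈ 0.169.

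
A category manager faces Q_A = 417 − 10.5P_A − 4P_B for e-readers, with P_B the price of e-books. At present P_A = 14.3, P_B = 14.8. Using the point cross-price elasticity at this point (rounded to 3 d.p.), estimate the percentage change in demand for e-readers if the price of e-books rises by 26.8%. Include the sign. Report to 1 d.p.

-7.6%

At P_A = 14.3, P_B = 14.8: Q_A = 207.65.
∂Q_A/∂P_B = -4.
ε = (∂Q_A/∂P_B)(P_B/Q_A) = -4.0000 × 14.8/207.65 ≈ -0.285.
%ΔQ_A ≈ ε × %ΔP_B = -0.285 × (26.8%) = -7.6%.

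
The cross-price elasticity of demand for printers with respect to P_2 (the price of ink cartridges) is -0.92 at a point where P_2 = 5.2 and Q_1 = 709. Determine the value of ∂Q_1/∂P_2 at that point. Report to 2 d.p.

ε = (∂Q_1/∂P_2)·(P_2/Q_1) ⇒ ∂Q_1/∂P_2 = ε·Q_1/P_2 = -0.92 × 709/5.2 ≈ -125.44.

-125.44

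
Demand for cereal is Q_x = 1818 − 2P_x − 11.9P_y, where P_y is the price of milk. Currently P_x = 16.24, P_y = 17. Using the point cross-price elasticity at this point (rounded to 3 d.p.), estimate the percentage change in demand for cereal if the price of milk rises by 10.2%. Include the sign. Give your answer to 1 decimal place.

-1.3%

At P_x = 16.24, P_y = 17: Q_x = 1583.22.
∂Q_x/∂P_y = -11.9.
ε = (∂Q_x/∂P_y)(P_y/Q_x) = -11.9000 × 17/1583.22 ≈ -0.128.
%ΔQ_x ≈ ε × %ΔP_y = -0.128 × (10.2%) = -1.3%.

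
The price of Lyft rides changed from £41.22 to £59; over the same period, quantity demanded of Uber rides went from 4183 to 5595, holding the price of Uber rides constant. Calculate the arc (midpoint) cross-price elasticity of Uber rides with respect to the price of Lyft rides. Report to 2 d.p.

0.81

ΔQ_A = 5595 − 4183 = 1412; ΔP_B = 59 − 41.22 = 17.78.
Midpoints: Q̄_A = 4889.0, P̄_B = 50.11.
ε = (ΔQ_A/Q̄_A)/(ΔP_B/P̄_B) = (1412/4889.0)/(17.78/50.11) ≈ 0.81.
ε > 0: Uber rides and Lyft rides are substitutes.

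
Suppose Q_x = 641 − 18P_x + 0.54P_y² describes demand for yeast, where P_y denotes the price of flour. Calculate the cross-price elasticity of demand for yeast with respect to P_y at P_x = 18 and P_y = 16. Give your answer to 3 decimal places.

At P_x = 18 and P_y = 16: Q_x = 455.24.
∂Q_x/∂P_y = 1.08P_y = 1.08(16) = 17.2800.
ε = (∂Q_x/∂P_y)(P_y/Q_x) = 17.2800 × (16/455.24) ≈ 0.607.

0.607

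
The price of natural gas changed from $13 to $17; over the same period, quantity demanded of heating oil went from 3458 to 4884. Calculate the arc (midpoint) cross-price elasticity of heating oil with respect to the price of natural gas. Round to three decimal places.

1.282

ΔQ_A = 4884 − 3458 = 1426; ΔP_B = 17 − 13 = 4.
Midpoints: Q̄_A = 4171.0, P̄_B = 15.00.
ε = (ΔQ_A/Q̄_A)/(ΔP_B/P̄_B) = (1426/4171.0)/(4/15.00) ≈ 1.282.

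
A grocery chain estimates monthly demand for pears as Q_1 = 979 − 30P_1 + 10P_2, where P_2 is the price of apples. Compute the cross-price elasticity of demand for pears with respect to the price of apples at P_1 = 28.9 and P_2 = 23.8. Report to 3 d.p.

At P_1 = 28.9 and P_2 = 23.8: Q_1 = 350.
∂Q_1/∂P_2 = 10.
ε = (∂Q_1/∂P_2)(P_2/Q_1) = 10 × (23.8/350) ≈ 0.680.
Since ε > 0, pears and apples are substitutes.

0.680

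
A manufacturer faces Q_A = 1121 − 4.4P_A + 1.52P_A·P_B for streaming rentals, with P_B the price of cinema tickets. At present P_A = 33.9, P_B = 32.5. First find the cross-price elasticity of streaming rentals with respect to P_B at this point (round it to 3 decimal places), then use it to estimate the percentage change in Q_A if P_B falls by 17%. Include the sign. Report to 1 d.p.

At P_A = 33.9, P_B = 32.5: Q_A = 2646.5.
∂Q_A/∂P_B = 1.52P_A = 51.5280.
ε = (∂Q_A/∂P_B)(P_B/Q_A) = 51.5280 × 32.5/2646.5 ≈ 0.633.
%ΔQ_A ≈ ε × %ΔP_B = 0.633 × (-17%) = -10.8%.

-10.8%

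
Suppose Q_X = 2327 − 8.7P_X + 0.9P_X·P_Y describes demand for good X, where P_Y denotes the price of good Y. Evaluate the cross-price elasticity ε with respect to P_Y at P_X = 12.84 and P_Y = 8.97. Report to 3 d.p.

0.045

At P_X = 12.84 and P_Y = 8.97: Q_X = 2318.949.
∂Q_X/∂P_Y = 0.9P_X = 0.9(12.84) = 11.5560.
ε = (∂Q_X/∂P_Y)(P_Y/Q_X) = 11.5560 × (8.97/2318.949) ≈ 0.045.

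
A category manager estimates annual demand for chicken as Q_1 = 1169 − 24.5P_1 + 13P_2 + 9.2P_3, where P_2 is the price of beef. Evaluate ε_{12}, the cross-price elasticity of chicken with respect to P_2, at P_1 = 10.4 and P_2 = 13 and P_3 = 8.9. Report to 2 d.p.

At P_1 = 10.4 and P_2 = 13 and P_3 = 8.9: Q_1 = 1165.08.
∂Q_1/∂P_2 = 13.
ε = (∂Q_1/∂P_2)(P_2/Q_1) = 13 × (13/1165.08) ≈ 0.15.
Since ε > 0, chicken and beef are substitutes.

0.15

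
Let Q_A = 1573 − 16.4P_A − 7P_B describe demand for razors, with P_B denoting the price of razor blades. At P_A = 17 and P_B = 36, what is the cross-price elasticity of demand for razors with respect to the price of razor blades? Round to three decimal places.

At P_A = 17 and P_B = 36: Q_A = 1042.2.
∂Q_A/∂P_B = -7.
ε = (∂Q_A/∂P_B)(P_B/Q_A) = -7 × (36/1042.2) ≈ -0.242.

-0.242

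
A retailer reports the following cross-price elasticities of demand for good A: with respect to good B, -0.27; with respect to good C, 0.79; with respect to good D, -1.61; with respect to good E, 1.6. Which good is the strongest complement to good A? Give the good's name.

Complements have ε < 0. The most negative value is -1.61 (good D).

good D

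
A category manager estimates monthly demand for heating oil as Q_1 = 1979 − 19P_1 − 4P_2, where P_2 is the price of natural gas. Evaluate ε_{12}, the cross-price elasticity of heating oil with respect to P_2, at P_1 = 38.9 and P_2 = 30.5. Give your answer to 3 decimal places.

At P_1 = 38.9 and P_2 = 30.5: Q_1 = 1117.9.
∂Q_1/∂P_2 = -4.
ε = (∂Q_1/∂P_2)(P_2/Q_1) = -4 × (30.5/1117.9) ≈ -0.109.
Since ε < 0, heating oil and natural gas are complements.

-0.109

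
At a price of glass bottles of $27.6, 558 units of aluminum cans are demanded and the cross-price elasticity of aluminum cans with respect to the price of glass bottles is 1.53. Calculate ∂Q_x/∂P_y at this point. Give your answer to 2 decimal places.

ε = (∂Q_x/∂P_y)·(P_y/Q_x) ⇒ ∂Q_x/∂P_y = ε·Q_x/P_y = 1.53 × 558/27.6 ≈ 30.93.

30.93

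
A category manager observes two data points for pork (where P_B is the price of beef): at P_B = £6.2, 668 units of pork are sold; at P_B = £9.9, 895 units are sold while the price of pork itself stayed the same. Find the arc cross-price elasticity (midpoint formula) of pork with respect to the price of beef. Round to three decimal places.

0.632

ΔQ_A = 895 − 668 = 227; ΔP_B = 9.9 − 6.2 = 3.7.
Midpoints: Q̄_A = 781.5, P̄_B = 8.05.
ε = (ΔQ_A/Q̄_A)/(ΔP_B/P̄_B) = (227/781.5)/(3.7/8.05) ≈ 0.632.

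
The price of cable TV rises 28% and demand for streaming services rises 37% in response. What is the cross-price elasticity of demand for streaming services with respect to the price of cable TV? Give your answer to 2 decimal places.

1.32

ε = (%ΔQ of streaming services) / (%ΔP of cable TV) = (37%) / (28%) ≈ 1.32.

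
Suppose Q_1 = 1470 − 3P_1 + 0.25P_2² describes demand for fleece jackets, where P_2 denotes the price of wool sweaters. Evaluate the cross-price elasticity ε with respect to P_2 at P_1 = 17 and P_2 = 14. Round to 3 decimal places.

At P_1 = 17 and P_2 = 14: Q_1 = 1468.
∂Q_1/∂P_2 = 0.5P_2 = 0.5(14) = 7.0000.
ε = (∂Q_1/∂P_2)(P_2/Q_1) = 7.0000 × (14/1468) ≈ 0.067.
ε > 0: substitutes.

0.067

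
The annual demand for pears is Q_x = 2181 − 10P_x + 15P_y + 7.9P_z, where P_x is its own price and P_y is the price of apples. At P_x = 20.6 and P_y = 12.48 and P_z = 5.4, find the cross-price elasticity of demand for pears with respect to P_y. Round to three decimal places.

At P_x = 20.6 and P_y = 12.48 and P_z = 5.4: Q_x = 2204.86.
∂Q_x/∂P_y = 15.
ε = (∂Q_x/∂P_y)(P_y/Q_x) = 15 × (12.48/2204.86) ≈ 0.085.
Since ε > 0, pears and apples are substitutes.

0.085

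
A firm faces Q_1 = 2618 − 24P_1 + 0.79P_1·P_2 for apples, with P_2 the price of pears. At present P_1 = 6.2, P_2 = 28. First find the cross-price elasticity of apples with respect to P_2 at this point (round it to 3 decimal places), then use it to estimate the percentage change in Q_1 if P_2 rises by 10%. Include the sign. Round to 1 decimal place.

At P_1 = 6.2, P_2 = 28: Q_1 = 2606.344.
∂Q_1/∂P_2 = 0.79P_1 = 4.8980.
ε = (∂Q_1/∂P_2)(P_2/Q_1) = 4.8980 × 28/2606.344 ≈ 0.053.
%ΔQ_1 ≈ ε × %ΔP_2 = 0.053 × (10%) = 0.5%.

0.5%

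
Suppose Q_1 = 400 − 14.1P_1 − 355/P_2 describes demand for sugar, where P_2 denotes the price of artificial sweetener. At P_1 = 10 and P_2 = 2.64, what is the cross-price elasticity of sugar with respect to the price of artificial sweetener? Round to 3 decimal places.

At P_1 = 10 and P_2 = 2.64: Q_1 = 124.530.
∂Q_1/∂P_2 = 355/P_2² = 50.9355.
ε = (∂Q_1/∂P_2)(P_2/Q_1) = 50.9355 × (2.64/124.530) ≈ 1.080.
ε > 0: substitutes.

1.080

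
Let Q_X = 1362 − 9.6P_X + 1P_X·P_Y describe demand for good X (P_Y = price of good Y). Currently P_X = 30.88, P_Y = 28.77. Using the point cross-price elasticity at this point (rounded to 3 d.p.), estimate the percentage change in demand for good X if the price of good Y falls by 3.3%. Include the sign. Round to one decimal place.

At P_X = 30.88, P_Y = 28.77: Q_X = 1953.970.
∂Q_X/∂P_Y = 1P_X = 30.8800.
ε = (∂Q_X/∂P_Y)(P_Y/Q_X) = 30.8800 × 28.77/1953.970 ≈ 0.455.
%ΔQ_X ≈ ε × %ΔP_Y = 0.455 × (-3.3%) = -1.5%.

-1.5%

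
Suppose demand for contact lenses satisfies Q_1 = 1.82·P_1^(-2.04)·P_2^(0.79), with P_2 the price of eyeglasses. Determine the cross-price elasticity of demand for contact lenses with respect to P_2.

0.79

In a log-linear (constant-elasticity) demand function, the coefficient on the exponent of P_2 is the cross-price elasticity.
ε = 0.79. Positive, so contact lenses and eyeglasses are substitutes.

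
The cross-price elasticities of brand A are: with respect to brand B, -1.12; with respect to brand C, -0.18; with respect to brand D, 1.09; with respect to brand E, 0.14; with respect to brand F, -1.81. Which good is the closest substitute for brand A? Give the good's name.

Substitutes have ε > 0. Among the positive values, 1.09 (brand D) is largest.

brand D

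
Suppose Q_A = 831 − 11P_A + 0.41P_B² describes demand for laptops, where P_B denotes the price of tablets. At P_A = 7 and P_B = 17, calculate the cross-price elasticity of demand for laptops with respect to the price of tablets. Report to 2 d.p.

0.27

At P_A = 7 and P_B = 17: Q_A = 872.49.
∂Q_A/∂P_B = 0.82P_B = 0.82(17) = 13.9400.
ε = (∂Q_A/∂P_B)(P_B/Q_A) = 13.9400 × (17/872.49) ≈ 0.27.
ε > 0: substitutes.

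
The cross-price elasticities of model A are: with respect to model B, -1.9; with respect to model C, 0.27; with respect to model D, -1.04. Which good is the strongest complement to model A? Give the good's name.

Complements have ε < 0. The most negative value is -1.9 (model B).

model B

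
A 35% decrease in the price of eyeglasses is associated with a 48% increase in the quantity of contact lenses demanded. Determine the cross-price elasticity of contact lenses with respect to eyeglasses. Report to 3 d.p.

-1.371

ε = (%ΔQ of contact lenses) / (%ΔP of eyeglasses) = (48%) / (-35%) ≈ -1.371.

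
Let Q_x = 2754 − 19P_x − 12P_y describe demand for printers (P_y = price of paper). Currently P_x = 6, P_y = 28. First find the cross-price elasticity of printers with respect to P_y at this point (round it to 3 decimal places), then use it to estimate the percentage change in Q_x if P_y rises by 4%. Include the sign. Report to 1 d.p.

-0.6%

At P_x = 6, P_y = 28: Q_x = 2304.
∂Q_x/∂P_y = -12.
ε = (∂Q_x/∂P_y)(P_y/Q_x) = -12.0000 × 28/2304 ≈ -0.146.
%ΔQ_x ≈ ε × %ΔP_y = -0.146 × (4%) = -0.6%.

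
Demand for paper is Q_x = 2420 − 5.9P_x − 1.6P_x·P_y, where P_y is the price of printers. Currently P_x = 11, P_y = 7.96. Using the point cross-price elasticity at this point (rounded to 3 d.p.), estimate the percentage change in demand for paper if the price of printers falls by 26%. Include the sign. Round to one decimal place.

1.6%

At P_x = 11, P_y = 7.96: Q_x = 2215.004.
∂Q_x/∂P_y = -1.6P_x = -17.6000.
ε = (∂Q_x/∂P_y)(P_y/Q_x) = -17.6000 × 7.96/2215.004 ≈ -0.063.
%ΔQ_x ≈ ε × %ΔP_y = -0.063 × (-26%) = 1.6%.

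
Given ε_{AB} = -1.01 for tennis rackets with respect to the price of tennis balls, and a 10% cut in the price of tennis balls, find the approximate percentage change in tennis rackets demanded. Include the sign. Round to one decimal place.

10.1%

%ΔQ ≈ ε × %ΔP of tennis balls = -1.01 × (-10%) = 10.1%.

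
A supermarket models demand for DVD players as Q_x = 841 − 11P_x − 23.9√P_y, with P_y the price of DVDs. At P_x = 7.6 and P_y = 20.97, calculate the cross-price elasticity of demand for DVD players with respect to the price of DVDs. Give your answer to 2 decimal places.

-0.08

At P_x = 7.6 and P_y = 20.97: Q_x = 647.955.
∂Q_x/∂P_y = -23.9/(2√P_y) = -23.9/(2√20.97) = -2.6096.
ε = (∂Q_x/∂P_y)(P_y/Q_x) = -2.6096 × (20.97/647.955) ≈ -0.08.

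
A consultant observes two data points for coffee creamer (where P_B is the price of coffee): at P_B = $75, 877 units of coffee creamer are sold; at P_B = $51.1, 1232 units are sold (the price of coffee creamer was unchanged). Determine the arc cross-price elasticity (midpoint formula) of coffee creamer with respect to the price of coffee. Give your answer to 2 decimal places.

ΔQ_A = 1232 − 877 = 355; ΔP_B = 51.1 − 75 = -23.9.
Midpoints: Q̄_A = 1054.5, P̄_B = 63.05.
ε = (ΔQ_A/Q̄_A)/(ΔP_B/P̄_B) = (355/1054.5)/(-23.9/63.05) ≈ -0.89.
ε < 0: coffee creamer and coffee are complements.

-0.89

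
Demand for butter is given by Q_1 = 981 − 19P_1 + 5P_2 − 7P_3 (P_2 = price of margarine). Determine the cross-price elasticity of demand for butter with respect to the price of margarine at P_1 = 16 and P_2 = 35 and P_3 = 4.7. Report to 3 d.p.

At P_1 = 16 and P_2 = 35 and P_3 = 4.7: Q_1 = 819.1.
∂Q_1/∂P_2 = 5.
ε = (∂Q_1/∂P_2)(P_2/Q_1) = 5 × (35/819.1) ≈ 0.214.
Since ε > 0, butter and margarine are substitutes.

0.214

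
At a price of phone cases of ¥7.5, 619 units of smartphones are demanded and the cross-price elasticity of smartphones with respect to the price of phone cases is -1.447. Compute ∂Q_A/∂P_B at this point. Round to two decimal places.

-119.43

ε = (∂Q_A/∂P_B)·(P_B/Q_A) ⇒ ∂Q_A/∂P_B = ε·Q_A/P_B = -1.447 × 619/7.5 ≈ -119.43.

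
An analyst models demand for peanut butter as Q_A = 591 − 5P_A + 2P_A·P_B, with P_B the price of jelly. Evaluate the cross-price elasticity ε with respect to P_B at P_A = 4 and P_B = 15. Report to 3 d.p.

0.174

At P_A = 4 and P_B = 15: Q_A = 691.
∂Q_A/∂P_B = 2P_A = 2(4) = 8.0000.
ε = (∂Q_A/∂P_B)(P_B/Q_A) = 8.0000 × (15/691) ≈ 0.174.
ε > 0: substitutes.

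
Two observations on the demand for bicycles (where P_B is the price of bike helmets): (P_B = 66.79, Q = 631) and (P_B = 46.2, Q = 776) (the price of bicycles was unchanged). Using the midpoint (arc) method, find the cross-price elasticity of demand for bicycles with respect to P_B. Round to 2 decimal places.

-0.57

ΔQ_A = 776 − 631 = 145; ΔP_B = 46.2 − 66.79 = -20.59.
Midpoints: Q̄_A = 703.5, P̄_B = 56.50.
ε = (ΔQ_A/Q̄_A)/(ΔP_B/P̄_B) = (145/703.5)/(-20.59/56.50) ≈ -0.57.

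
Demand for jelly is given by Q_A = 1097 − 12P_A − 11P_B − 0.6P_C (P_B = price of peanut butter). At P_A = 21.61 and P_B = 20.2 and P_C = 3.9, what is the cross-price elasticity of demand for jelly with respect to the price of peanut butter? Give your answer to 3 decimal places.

At P_A = 21.61 and P_B = 20.2 and P_C = 3.9: Q_A = 613.14.
∂Q_A/∂P_B = -11.
ε = (∂Q_A/∂P_B)(P_B/Q_A) = -11 × (20.2/613.14) ≈ -0.362.
Since ε < 0, jelly and peanut butter are complements.

-0.362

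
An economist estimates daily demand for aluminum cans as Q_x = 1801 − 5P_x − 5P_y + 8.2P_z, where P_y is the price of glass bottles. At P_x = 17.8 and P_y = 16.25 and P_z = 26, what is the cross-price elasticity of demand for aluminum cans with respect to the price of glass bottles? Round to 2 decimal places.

At P_x = 17.8 and P_y = 16.25 and P_z = 26: Q_x = 1843.95.
∂Q_x/∂P_y = -5.
ε = (∂Q_x/∂P_y)(P_y/Q_x) = -5 × (16.25/1843.95) ≈ -0.04.
Since ε < 0, aluminum cans and glass bottles are complements.

-0.04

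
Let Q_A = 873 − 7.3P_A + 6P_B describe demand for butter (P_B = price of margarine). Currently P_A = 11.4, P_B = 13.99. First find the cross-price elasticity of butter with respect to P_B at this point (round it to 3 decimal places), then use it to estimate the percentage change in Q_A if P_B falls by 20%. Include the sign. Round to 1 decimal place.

At P_A = 11.4, P_B = 13.99: Q_A = 873.72.
∂Q_A/∂P_B = 6.
ε = (∂Q_A/∂P_B)(P_B/Q_A) = 6.0000 × 13.99/873.72 ≈ 0.096.
%ΔQ_A ≈ ε × %ΔP_B = 0.096 × (-20%) = -1.9%.

-1.9%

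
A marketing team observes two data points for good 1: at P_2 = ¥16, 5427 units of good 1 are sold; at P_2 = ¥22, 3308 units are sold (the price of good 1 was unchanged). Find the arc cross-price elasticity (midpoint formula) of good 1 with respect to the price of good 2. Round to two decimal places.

-1.54

ΔQ_1 = 3308 − 5427 = -2119; ΔP_2 = 22 − 16 = 6.
Midpoints: Q̄_1 = 4367.5, P̄_2 = 19.00.
ε = (ΔQ_1/Q̄_1)/(ΔP_2/P̄_2) = (-2119/4367.5)/(6/19.00) ≈ -1.54.
ε < 0: good 1 and good 2 are complements.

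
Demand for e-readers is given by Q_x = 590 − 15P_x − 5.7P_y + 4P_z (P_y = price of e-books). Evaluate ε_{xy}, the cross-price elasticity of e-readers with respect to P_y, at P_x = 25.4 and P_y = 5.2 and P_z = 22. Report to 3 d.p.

At P_x = 25.4 and P_y = 5.2 and P_z = 22: Q_x = 267.36.
∂Q_x/∂P_y = -5.7.
ε = (∂Q_x/∂P_y)(P_y/Q_x) = -5.7 × (5.2/267.36) ≈ -0.111.

-0.111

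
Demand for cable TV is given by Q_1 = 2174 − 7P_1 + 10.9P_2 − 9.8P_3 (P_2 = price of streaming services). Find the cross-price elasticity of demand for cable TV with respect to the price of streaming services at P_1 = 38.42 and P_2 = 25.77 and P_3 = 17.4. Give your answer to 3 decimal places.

0.139

At P_1 = 38.42 and P_2 = 25.77 and P_3 = 17.4: Q_1 = 2015.433.
∂Q_1/∂P_2 = 10.9.
ε = (∂Q_1/∂P_2)(P_2/Q_1) = 10.9 × (25.77/2015.433) ≈ 0.139.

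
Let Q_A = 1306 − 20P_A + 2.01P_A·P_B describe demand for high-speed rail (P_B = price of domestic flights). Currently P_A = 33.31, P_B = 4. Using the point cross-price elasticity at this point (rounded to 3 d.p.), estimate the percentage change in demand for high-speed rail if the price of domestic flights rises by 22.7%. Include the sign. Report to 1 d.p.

6.7%

At P_A = 33.31, P_B = 4: Q_A = 907.612.
∂Q_A/∂P_B = 2.01P_A = 66.9531.
ε = (∂Q_A/∂P_B)(P_B/Q_A) = 66.9531 × 4/907.612 ≈ 0.295.
%ΔQ_A ≈ ε × %ΔP_B = 0.295 × (22.7%) = 6.7%.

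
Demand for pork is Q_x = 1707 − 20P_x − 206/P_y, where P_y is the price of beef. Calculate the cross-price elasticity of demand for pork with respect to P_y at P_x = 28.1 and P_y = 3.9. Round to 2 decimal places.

0.05

At P_x = 28.1 and P_y = 3.9: Q_x = 1092.179.
∂Q_x/∂P_y = 206/P_y² = 13.5437.
ε = (∂Q_x/∂P_y)(P_y/Q_x) = 13.5437 × (3.9/1092.179) ≈ 0.05.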